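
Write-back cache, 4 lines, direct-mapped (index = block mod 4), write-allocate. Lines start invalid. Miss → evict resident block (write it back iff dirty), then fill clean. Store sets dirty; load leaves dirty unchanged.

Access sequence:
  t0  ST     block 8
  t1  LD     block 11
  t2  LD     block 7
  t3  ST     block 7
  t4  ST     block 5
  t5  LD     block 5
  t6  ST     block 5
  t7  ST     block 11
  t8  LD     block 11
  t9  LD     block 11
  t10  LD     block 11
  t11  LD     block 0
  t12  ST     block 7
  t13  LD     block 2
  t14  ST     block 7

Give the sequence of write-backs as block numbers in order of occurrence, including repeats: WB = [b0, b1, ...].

WB = [7, 8, 11]

0: W B8 -> L0 miss  d=D]
1: R B11 -> L3 miss  d=-]
2: R B7 -> L3 miss  d=-]
3: W B7 -> L3 hit  d=D]
4: W B5 -> L1 miss  d=D]
5: R B5 -> L1 hit  d=D]
6: W B5 -> L1 hit  d=D]
7: W B11 -> L3 miss wb->B7  d=D]
8: R B11 -> L3 hit  d=D]
9: R B11 -> L3 hit  d=D]
10: R B11 -> L3 hit  d=D]
11: R B0 -> L0 miss wb->B8  d=-]
12: W B7 -> L3 miss wb->B11  d=D]
13: R B2 -> L2 miss  d=-]
14: W B7 -> L3 hit  d=D]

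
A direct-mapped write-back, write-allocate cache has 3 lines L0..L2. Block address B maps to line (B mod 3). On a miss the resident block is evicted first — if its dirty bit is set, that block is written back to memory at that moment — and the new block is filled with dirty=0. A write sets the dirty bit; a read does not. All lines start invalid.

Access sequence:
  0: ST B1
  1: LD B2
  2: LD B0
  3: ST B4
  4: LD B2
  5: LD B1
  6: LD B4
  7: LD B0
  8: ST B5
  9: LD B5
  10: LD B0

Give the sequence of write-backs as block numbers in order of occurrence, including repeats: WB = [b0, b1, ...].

WB = [1, 4]

0: W B1 → L1 miss [D]
1: R B2 → L2 miss [-]
2: R B0 → L0 miss [-]
3: W B4 → L1 miss wb→B1 [D]
4: R B2 → L2 hit [-]
5: R B1 → L1 miss wb→B4 [-]
6: R B4 → L1 miss [-]
7: R B0 → L0 hit [-]
8: W B5 → L2 miss [D]
9: R B5 → L2 hit [D]
10: R B0 → L0 hit [-]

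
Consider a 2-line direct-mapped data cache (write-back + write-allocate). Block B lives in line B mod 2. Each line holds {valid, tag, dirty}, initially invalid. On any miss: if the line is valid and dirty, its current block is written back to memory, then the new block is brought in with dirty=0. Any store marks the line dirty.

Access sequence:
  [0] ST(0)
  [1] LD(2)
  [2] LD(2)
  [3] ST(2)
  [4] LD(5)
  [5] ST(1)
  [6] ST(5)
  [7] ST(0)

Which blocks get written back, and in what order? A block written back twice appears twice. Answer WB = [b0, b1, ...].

WB = [0, 1, 2]

  0 | W B0 → L0 miss [D]
  1 | R B2 → L0 miss wb→B0 [-]
  2 | R B2 → L0 hit [-]
  3 | W B2 → L0 hit [D]
  4 | R B5 → L1 miss [-]
  5 | W B1 → L1 miss [D]
  6 | W B5 → L1 miss wb→B1 [D]
  7 | W B0 → L0 miss wb→B2 [D]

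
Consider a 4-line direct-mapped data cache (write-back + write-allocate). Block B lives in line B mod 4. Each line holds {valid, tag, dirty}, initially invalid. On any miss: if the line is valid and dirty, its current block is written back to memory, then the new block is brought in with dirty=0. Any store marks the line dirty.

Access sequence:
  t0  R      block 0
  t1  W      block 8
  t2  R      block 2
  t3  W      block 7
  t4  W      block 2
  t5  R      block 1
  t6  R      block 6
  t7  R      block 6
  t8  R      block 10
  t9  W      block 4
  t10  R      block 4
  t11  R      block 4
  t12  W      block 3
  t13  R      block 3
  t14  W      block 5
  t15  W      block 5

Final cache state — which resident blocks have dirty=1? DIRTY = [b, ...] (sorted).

DIRTY = [3, 4, 5]

0: R B0 → L0 miss [-]
1: W B8 → L0 miss [D]
2: R B2 → L2 miss [-]
3: W B7 → L3 miss [D]
4: W B2 → L2 hit [D]
5: R B1 → L1 miss [-]
6: R B6 → L2 miss wb→B2 [-]
7: R B6 → L2 hit [-]
8: R B10 → L2 miss [-]
9: W B4 → L0 miss wb→B8 [D]
10: R B4 → L0 hit [D]
11: R B4 → L0 hit [D]
12: W B3 → L3 miss wb→B7 [D]
13: R B3 → L3 hit [D]
14: W B5 → L1 miss [D]
15: W B5 → L1 hit [D]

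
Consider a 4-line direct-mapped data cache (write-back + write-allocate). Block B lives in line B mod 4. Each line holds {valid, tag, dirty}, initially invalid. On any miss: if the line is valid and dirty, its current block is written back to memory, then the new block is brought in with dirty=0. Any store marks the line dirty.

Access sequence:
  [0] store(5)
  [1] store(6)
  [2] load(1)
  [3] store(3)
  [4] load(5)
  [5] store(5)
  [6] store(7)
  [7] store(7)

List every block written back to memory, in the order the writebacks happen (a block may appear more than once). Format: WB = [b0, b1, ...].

0: W B5 -> L1 miss  d=D]
1: W B6 -> L2 miss  d=D]
2: R B1 -> L1 miss wb->B5  d=-]
3: W B3 -> L3 miss  d=D]
4: R B5 -> L1 miss  d=-]
5: W B5 -> L1 hit  d=D]
6: W B7 -> L3 miss wb->B3  d=D]
7: W B7 -> L3 hit  d=D]

WB = [5, 3]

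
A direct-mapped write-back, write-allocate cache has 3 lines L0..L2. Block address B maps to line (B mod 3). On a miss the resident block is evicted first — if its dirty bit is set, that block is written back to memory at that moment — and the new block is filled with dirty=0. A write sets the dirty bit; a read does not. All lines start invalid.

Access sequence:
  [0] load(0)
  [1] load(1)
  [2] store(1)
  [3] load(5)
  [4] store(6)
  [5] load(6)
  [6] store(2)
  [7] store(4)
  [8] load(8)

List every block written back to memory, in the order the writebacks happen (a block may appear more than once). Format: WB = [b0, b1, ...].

WB = [1, 2]

  0 | R B0 → L0 miss [-]
  1 | R B1 → L1 miss [-]
  2 | W B1 → L1 hit [D]
  3 | R B5 → L2 miss [-]
  4 | W B6 → L0 miss [D]
  5 | R B6 → L0 hit [D]
  6 | W B2 → L2 miss [D]
  7 | W B4 → L1 miss wb→B1 [D]
  8 | R B8 → L2 miss wb→B2 [-]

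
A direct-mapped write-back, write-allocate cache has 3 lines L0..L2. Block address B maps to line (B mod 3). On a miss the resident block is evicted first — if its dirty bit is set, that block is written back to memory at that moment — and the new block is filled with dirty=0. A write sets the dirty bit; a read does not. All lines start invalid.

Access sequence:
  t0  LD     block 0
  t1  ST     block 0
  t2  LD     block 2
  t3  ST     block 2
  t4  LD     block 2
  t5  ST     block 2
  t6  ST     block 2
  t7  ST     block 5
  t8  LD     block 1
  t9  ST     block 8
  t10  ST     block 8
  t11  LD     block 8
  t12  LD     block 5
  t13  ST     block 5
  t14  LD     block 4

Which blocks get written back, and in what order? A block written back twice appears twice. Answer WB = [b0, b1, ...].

0: R B0 -> L0 miss  d=-]
1: W B0 -> L0 hit  d=D]
2: R B2 -> L2 miss  d=-]
3: W B2 -> L2 hit  d=D]
4: R B2 -> L2 hit  d=D]
5: W B2 -> L2 hit  d=D]
6: W B2 -> L2 hit  d=D]
7: W B5 -> L2 miss wb->B2  d=D]
8: R B1 -> L1 miss  d=-]
9: W B8 -> L2 miss wb->B5  d=D]
10: W B8 -> L2 hit  d=D]
11: R B8 -> L2 hit  d=D]
12: R B5 -> L2 miss wb->B8  d=-]
13: W B5 -> L2 hit  d=D]
14: R B4 -> L1 miss  d=-]

WB = [2, 5, 8]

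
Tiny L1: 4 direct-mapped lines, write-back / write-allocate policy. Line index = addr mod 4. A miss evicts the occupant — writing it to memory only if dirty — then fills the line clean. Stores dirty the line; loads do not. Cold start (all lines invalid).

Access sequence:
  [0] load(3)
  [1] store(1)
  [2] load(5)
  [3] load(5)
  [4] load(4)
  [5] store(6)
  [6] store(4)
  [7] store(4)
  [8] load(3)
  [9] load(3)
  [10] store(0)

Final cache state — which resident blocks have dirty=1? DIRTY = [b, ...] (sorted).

0: R B3 -> L3 miss  d=-]
1: W B1 -> L1 miss  d=D]
2: R B5 -> L1 miss wb->B1  d=-]
3: R B5 -> L1 hit  d=-]
4: R B4 -> L0 miss  d=-]
5: W B6 -> L2 miss  d=D]
6: W B4 -> L0 hit  d=D]
7: W B4 -> L0 hit  d=D]
8: R B3 -> L3 hit  d=-]
9: R B3 -> L3 hit  d=-]
10: W B0 -> L0 miss wb->B4  d=D]

DIRTY = [0, 6]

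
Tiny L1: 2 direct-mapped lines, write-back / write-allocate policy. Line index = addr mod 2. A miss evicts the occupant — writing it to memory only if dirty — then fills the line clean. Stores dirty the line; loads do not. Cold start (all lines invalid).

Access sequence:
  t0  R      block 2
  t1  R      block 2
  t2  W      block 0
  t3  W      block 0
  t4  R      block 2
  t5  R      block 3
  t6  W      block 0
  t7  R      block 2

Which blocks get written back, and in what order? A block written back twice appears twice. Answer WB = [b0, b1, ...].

WB = [0, 0]

0: R B2 → L0 miss [-]
1: R B2 → L0 hit [-]
2: W B0 → L0 miss [D]
3: W B0 → L0 hit [D]
4: R B2 → L0 miss wb→B0 [-]
5: R B3 → L1 miss [-]
6: W B0 → L0 miss [D]
7: R B2 → L0 miss wb→B0 [-]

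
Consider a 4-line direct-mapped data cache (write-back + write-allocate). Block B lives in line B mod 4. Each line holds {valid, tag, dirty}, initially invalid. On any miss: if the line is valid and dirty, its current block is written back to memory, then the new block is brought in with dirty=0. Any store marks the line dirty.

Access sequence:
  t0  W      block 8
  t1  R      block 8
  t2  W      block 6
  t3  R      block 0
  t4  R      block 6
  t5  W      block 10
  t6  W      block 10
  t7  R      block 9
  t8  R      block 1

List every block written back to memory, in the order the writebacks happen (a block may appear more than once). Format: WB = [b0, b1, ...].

WB = [8, 6]

0: W B8 -> L0 miss  d=D]
1: R B8 -> L0 hit  d=D]
2: W B6 -> L2 miss  d=D]
3: R B0 -> L0 miss wb->B8  d=-]
4: R B6 -> L2 hit  d=D]
5: W B10 -> L2 miss wb->B6  d=D]
6: W B10 -> L2 hit  d=D]
7: R B9 -> L1 miss  d=-]
8: R B1 -> L1 miss  d=-]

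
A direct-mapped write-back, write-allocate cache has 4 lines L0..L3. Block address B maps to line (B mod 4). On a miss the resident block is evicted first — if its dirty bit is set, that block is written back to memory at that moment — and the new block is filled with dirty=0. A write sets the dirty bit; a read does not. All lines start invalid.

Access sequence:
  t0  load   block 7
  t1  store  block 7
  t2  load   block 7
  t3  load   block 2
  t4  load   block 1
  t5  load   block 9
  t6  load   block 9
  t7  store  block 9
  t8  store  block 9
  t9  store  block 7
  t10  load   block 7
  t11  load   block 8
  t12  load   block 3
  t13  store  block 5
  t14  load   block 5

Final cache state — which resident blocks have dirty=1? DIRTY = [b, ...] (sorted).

  0 | R B7 → L3 miss [-]
  1 | W B7 → L3 hit [D]
  2 | R B7 → L3 hit [D]
  3 | R B2 → L2 miss [-]
  4 | R B1 → L1 miss [-]
  5 | R B9 → L1 miss [-]
  6 | R B9 → L1 hit [-]
  7 | W B9 → L1 hit [D]
  8 | W B9 → L1 hit [D]
  9 | W B7 → L3 hit [D]
  10 | R B7 → L3 hit [D]
  11 | R B8 → L0 miss [-]
  12 | R B3 → L3 miss wb→B7 [-]
  13 | W B5 → L1 miss wb→B9 [D]
  14 | R B5 → L1 hit [D]

DIRTY = [5]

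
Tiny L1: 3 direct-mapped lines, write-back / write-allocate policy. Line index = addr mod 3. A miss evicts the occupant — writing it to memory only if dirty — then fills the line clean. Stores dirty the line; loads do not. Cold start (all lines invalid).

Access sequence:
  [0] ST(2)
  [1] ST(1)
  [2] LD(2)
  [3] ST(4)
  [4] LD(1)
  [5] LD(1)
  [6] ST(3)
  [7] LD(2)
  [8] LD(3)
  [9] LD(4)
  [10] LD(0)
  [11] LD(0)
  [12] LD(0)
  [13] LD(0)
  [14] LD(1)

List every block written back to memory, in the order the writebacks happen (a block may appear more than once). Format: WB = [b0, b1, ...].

0: W B2 → L2 miss [D]
1: W B1 → L1 miss [D]
2: R B2 → L2 hit [D]
3: W B4 → L1 miss wb→B1 [D]
4: R B1 → L1 miss wb→B4 [-]
5: R B1 → L1 hit [-]
6: W B3 → L0 miss [D]
7: R B2 → L2 hit [D]
8: R B3 → L0 hit [D]
9: R B4 → L1 miss [-]
10: R B0 → L0 miss wb→B3 [-]
11: R B0 → L0 hit [-]
12: R B0 → L0 hit [-]
13: R B0 → L0 hit [-]
14: R B1 → L1 miss [-]

WB = [1, 4, 3]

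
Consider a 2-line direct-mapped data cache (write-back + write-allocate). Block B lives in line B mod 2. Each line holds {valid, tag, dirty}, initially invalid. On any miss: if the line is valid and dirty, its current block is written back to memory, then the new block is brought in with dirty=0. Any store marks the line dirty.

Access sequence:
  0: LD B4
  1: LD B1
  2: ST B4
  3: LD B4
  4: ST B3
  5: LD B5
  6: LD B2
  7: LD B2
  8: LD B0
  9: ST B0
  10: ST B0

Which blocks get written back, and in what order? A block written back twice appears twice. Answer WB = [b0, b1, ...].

0: R B4 -> L0 miss  d=-]
1: R B1 -> L1 miss  d=-]
2: W B4 -> L0 hit  d=D]
3: R B4 -> L0 hit  d=D]
4: W B3 -> L1 miss  d=D]
5: R B5 -> L1 miss wb->B3  d=-]
6: R B2 -> L0 miss wb->B4  d=-]
7: R B2 -> L0 hit  d=-]
8: R B0 -> L0 miss  d=-]
9: W B0 -> L0 hit  d=D]
10: W B0 -> L0 hit  d=D]

WB = [3, 4]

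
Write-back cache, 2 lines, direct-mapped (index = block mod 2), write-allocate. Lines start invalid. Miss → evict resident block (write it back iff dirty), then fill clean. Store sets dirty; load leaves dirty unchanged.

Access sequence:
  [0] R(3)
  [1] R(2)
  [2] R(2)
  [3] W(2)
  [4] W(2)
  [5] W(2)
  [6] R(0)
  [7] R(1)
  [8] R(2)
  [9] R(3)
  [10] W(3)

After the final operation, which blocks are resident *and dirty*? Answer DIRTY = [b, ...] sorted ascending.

  0 | R B3 → L1 miss [-]
  1 | R B2 → L0 miss [-]
  2 | R B2 → L0 hit [-]
  3 | W B2 → L0 hit [D]
  4 | W B2 → L0 hit [D]
  5 | W B2 → L0 hit [D]
  6 | R B0 → L0 miss wb→B2 [-]
  7 | R B1 → L1 miss [-]
  8 | R B2 → L0 miss [-]
  9 | R B3 → L1 miss [-]
  10 | W B3 → L1 hit [D]

DIRTY = [3]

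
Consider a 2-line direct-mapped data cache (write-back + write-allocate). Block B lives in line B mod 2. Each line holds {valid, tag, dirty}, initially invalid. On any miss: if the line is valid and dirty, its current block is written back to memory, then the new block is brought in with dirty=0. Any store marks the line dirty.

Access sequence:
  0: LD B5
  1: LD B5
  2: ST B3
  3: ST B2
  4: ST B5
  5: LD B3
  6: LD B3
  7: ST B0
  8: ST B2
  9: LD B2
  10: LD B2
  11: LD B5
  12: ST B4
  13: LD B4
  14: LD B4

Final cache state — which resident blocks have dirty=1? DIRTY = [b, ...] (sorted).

DIRTY = [4]

  0 | R B5 → L1 miss [-]
  1 | R B5 → L1 hit [-]
  2 | W B3 → L1 miss [D]
  3 | W B2 → L0 miss [D]
  4 | W B5 → L1 miss wb→B3 [D]
  5 | R B3 → L1 miss wb→B5 [-]
  6 | R B3 → L1 hit [-]
  7 | W B0 → L0 miss wb→B2 [D]
  8 | W B2 → L0 miss wb→B0 [D]
  9 | R B2 → L0 hit [D]
  10 | R B2 → L0 hit [D]
  11 | R B5 → L1 miss [-]
  12 | W B4 → L0 miss wb→B2 [D]
  13 | R B4 → L0 hit [D]
  14 | R B4 → L0 hit [D]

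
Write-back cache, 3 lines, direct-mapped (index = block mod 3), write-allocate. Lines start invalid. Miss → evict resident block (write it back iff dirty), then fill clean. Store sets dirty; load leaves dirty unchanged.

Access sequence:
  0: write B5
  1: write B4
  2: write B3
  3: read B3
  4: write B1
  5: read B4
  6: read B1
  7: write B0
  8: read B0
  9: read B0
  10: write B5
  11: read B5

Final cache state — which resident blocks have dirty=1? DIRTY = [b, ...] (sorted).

  0 | W B5 → L2 miss [D]
  1 | W B4 → L1 miss [D]
  2 | W B3 → L0 miss [D]
  3 | R B3 → L0 hit [D]
  4 | W B1 → L1 miss wb→B4 [D]
  5 | R B4 → L1 miss wb→B1 [-]
  6 | R B1 → L1 miss [-]
  7 | W B0 → L0 miss wb→B3 [D]
  8 | R B0 → L0 hit [D]
  9 | R B0 → L0 hit [D]
  10 | W B5 → L2 hit [D]
  11 | R B5 → L2 hit [D]

DIRTY = [0, 5]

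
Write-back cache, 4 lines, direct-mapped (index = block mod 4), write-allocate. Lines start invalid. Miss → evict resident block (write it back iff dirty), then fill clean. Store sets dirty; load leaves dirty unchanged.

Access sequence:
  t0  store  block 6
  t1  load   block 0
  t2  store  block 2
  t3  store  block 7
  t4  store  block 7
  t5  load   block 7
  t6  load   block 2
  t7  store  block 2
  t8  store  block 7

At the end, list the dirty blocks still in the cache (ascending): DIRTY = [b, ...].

0: W B6 → L2 miss [D]
1: R B0 → L0 miss [-]
2: W B2 → L2 miss wb→B6 [D]
3: W B7 → L3 miss [D]
4: W B7 → L3 hit [D]
5: R B7 → L3 hit [D]
6: R B2 → L2 hit [D]
7: W B2 → L2 hit [D]
8: W B7 → L3 hit [D]

DIRTY = [2, 7]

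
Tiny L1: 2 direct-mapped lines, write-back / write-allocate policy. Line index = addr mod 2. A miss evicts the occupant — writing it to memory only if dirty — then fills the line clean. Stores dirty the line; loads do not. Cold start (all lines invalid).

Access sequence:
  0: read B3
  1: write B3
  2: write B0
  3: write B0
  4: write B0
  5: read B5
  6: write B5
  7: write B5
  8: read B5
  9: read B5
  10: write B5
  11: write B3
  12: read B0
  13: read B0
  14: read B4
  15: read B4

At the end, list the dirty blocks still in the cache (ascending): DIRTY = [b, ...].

DIRTY = [3]

0: R B3 -> L1 miss  d=-]
1: W B3 -> L1 hit  d=D]
2: W B0 -> L0 miss  d=D]
3: W B0 -> L0 hit  d=D]
4: W B0 -> L0 hit  d=D]
5: R B5 -> L1 miss wb->B3  d=-]
6: W B5 -> L1 hit  d=D]
7: W B5 -> L1 hit  d=D]
8: R B5 -> L1 hit  d=D]
9: R B5 -> L1 hit  d=D]
10: W B5 -> L1 hit  d=D]
11: W B3 -> L1 miss wb->B5  d=D]
12: R B0 -> L0 hit  d=D]
13: R B0 -> L0 hit  d=D]
14: R B4 -> L0 miss wb->B0  d=-]
15: R B4 -> L0 hit  d=-]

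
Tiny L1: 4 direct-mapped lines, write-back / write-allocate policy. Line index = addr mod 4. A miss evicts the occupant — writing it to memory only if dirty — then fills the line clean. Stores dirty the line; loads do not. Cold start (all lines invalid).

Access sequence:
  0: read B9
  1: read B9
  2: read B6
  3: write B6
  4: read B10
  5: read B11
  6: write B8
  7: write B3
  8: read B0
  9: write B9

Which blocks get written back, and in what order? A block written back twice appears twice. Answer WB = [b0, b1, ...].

0: R B9 → L1 miss [-]
1: R B9 → L1 hit [-]
2: R B6 → L2 miss [-]
3: W B6 → L2 hit [D]
4: R B10 → L2 miss wb→B6 [-]
5: R B11 → L3 miss [-]
6: W B8 → L0 miss [D]
7: W B3 → L3 miss [D]
8: R B0 → L0 miss wb→B8 [-]
9: W B9 → L1 hit [D]

WB = [6, 8]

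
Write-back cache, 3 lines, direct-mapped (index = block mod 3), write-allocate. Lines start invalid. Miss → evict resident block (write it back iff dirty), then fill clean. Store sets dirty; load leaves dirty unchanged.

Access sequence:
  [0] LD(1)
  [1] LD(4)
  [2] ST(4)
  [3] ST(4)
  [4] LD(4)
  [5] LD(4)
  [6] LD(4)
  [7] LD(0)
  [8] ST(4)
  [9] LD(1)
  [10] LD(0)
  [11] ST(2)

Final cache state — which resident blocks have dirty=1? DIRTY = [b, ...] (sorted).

0: R B1 -> L1 miss  d=-]
1: R B4 -> L1 miss  d=-]
2: W B4 -> L1 hit  d=D]
3: W B4 -> L1 hit  d=D]
4: R B4 -> L1 hit  d=D]
5: R B4 -> L1 hit  d=D]
6: R B4 -> L1 hit  d=D]
7: R B0 -> L0 miss  d=-]
8: W B4 -> L1 hit  d=D]
9: R B1 -> L1 miss wb->B4  d=-]
10: R B0 -> L0 hit  d=-]
11: W B2 -> L2 miss  d=D]

DIRTY = [2]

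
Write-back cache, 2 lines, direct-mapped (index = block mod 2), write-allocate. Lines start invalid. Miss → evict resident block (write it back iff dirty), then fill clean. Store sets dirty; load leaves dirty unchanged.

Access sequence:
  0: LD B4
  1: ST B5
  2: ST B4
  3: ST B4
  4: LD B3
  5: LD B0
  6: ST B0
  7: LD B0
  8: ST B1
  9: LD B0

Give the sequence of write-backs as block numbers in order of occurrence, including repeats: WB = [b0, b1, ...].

0: R B4 → L0 miss [-]
1: W B5 → L1 miss [D]
2: W B4 → L0 hit [D]
3: W B4 → L0 hit [D]
4: R B3 → L1 miss wb→B5 [-]
5: R B0 → L0 miss wb→B4 [-]
6: W B0 → L0 hit [D]
7: R B0 → L0 hit [D]
8: W B1 → L1 miss [D]
9: R B0 → L0 hit [D]

WB = [5, 4]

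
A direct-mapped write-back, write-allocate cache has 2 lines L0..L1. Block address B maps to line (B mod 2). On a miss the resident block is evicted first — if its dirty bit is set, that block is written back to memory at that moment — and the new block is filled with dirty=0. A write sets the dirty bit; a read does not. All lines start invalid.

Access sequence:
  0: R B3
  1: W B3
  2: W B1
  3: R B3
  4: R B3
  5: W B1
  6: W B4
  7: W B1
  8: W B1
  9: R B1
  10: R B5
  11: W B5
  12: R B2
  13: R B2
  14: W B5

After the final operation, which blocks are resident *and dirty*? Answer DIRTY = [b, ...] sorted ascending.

  0 | R B3 → L1 miss [-]
  1 | W B3 → L1 hit [D]
  2 | W B1 → L1 miss wb→B3 [D]
  3 | R B3 → L1 miss wb→B1 [-]
  4 | R B3 → L1 hit [-]
  5 | W B1 → L1 miss [D]
  6 | W B4 → L0 miss [D]
  7 | W B1 → L1 hit [D]
  8 | W B1 → L1 hit [D]
  9 | R B1 → L1 hit [D]
  10 | R B5 → L1 miss wb→B1 [-]
  11 | W B5 → L1 hit [D]
  12 | R B2 → L0 miss wb→B4 [-]
  13 | R B2 → L0 hit [-]
  14 | W B5 → L1 hit [D]

DIRTY = [5]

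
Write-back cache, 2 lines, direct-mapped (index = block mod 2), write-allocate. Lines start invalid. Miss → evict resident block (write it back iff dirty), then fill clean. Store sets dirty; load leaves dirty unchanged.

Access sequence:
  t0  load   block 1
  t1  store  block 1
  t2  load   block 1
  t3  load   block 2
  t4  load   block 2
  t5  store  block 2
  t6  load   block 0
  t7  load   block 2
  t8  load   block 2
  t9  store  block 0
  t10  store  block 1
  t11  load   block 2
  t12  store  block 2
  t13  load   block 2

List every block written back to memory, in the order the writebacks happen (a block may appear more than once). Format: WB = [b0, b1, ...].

WB = [2, 0]

0: R B1 → L1 miss [-]
1: W B1 → L1 hit [D]
2: R B1 → L1 hit [D]
3: R B2 → L0 miss [-]
4: R B2 → L0 hit [-]
5: W B2 → L0 hit [D]
6: R B0 → L0 miss wb→B2 [-]
7: R B2 → L0 miss [-]
8: R B2 → L0 hit [-]
9: W B0 → L0 miss [D]
10: W B1 → L1 hit [D]
11: R B2 → L0 miss wb→B0 [-]
12: W B2 → L0 hit [D]
13: R B2 → L0 hit [D]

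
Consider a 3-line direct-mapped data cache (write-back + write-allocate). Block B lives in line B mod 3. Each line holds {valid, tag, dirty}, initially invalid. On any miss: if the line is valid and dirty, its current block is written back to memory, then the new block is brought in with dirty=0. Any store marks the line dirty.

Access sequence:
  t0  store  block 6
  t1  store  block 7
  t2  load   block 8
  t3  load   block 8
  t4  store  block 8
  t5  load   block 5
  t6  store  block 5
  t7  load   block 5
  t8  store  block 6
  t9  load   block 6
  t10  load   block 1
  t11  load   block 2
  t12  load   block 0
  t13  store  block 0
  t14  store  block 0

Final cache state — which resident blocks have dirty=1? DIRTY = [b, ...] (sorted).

  0 | W B6 → L0 miss [D]
  1 | W B7 → L1 miss [D]
  2 | R B8 → L2 miss [-]
  3 | R B8 → L2 hit [-]
  4 | W B8 → L2 hit [D]
  5 | R B5 → L2 miss wb→B8 [-]
  6 | W B5 → L2 hit [D]
  7 | R B5 → L2 hit [D]
  8 | W B6 → L0 hit [D]
  9 | R B6 → L0 hit [D]
  10 | R B1 → L1 miss wb→B7 [-]
  11 | R B2 → L2 miss wb→B5 [-]
  12 | R B0 → L0 miss wb→B6 [-]
  13 | W B0 → L0 hit [D]
  14 | W B0 → L0 hit [D]

DIRTY = [0]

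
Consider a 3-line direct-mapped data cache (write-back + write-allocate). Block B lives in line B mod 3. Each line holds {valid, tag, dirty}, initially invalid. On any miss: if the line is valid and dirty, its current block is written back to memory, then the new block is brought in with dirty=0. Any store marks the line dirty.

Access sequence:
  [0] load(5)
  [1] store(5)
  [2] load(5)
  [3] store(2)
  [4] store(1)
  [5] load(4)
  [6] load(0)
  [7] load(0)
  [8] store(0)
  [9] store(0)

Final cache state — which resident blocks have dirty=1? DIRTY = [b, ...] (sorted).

0: R B5 -> L2 miss  d=-]
1: W B5 -> L2 hit  d=D]
2: R B5 -> L2 hit  d=D]
3: W B2 -> L2 miss wb->B5  d=D]
4: W B1 -> L1 miss  d=D]
5: R B4 -> L1 miss wb->B1  d=-]
6: R B0 -> L0 miss  d=-]
7: R B0 -> L0 hit  d=-]
8: W B0 -> L0 hit  d=D]
9: W B0 -> L0 hit  d=D]

DIRTY = [0, 2]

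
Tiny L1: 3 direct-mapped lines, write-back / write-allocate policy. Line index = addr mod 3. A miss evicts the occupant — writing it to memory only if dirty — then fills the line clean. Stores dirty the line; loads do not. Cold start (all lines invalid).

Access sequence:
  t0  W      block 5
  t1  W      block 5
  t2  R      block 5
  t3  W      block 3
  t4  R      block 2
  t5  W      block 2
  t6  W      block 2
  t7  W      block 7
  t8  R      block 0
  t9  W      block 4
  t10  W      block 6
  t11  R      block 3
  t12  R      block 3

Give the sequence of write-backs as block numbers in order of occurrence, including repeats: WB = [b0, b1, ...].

  0 | W B5 → L2 miss [D]
  1 | W B5 → L2 hit [D]
  2 | R B5 → L2 hit [D]
  3 | W B3 → L0 miss [D]
  4 | R B2 → L2 miss wb→B5 [-]
  5 | W B2 → L2 hit [D]
  6 | W B2 → L2 hit [D]
  7 | W B7 → L1 miss [D]
  8 | R B0 → L0 miss wb→B3 [-]
  9 | W B4 → L1 miss wb→B7 [D]
  10 | W B6 → L0 miss [D]
  11 | R B3 → L0 miss wb→B6 [-]
  12 | R B3 → L0 hit [-]

WB = [5, 3, 7, 6]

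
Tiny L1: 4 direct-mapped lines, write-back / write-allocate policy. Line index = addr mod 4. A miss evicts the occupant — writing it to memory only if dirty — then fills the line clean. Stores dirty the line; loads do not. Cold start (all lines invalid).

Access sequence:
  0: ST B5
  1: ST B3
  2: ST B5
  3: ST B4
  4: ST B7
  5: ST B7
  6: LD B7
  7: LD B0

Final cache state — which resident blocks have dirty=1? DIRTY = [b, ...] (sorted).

DIRTY = [5, 7]

0: W B5 -> L1 miss  d=D]
1: W B3 -> L3 miss  d=D]
2: W B5 -> L1 hit  d=D]
3: W B4 -> L0 miss  d=D]
4: W B7 -> L3 miss wb->B3  d=D]
5: W B7 -> L3 hit  d=D]
6: R B7 -> L3 hit  d=D]
7: R B0 -> L0 miss wb->B4  d=-]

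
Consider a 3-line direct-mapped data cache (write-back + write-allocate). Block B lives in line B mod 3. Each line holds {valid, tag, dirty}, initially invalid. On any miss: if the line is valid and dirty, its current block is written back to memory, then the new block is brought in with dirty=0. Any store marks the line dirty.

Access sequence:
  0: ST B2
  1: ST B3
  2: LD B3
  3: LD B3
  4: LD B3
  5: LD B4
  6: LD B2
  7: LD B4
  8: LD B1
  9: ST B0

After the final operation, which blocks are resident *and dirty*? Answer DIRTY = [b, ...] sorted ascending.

  0 | W B2 → L2 miss [D]
  1 | W B3 → L0 miss [D]
  2 | R B3 → L0 hit [D]
  3 | R B3 → L0 hit [D]
  4 | R B3 → L0 hit [D]
  5 | R B4 → L1 miss [-]
  6 | R B2 → L2 hit [D]
  7 | R B4 → L1 hit [-]
  8 | R B1 → L1 miss [-]
  9 | W B0 → L0 miss wb→B3 [D]

DIRTY = [0, 2]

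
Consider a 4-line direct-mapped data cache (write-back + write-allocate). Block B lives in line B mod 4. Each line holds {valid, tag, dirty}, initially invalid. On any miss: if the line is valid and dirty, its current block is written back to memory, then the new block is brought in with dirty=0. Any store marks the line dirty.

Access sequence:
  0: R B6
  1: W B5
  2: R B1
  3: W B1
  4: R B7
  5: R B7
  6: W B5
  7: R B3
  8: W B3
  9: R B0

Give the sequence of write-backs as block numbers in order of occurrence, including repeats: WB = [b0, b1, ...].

0: R B6 -> L2 miss  d=-]
1: W B5 -> L1 miss  d=D]
2: R B1 -> L1 miss wb->B5  d=-]
3: W B1 -> L1 hit  d=D]
4: R B7 -> L3 miss  d=-]
5: R B7 -> L3 hit  d=-]
6: W B5 -> L1 miss wb->B1  d=D]
7: R B3 -> L3 miss  d=-]
8: W B3 -> L3 hit  d=D]
9: R B0 -> L0 miss  d=-]

WB = [5, 1]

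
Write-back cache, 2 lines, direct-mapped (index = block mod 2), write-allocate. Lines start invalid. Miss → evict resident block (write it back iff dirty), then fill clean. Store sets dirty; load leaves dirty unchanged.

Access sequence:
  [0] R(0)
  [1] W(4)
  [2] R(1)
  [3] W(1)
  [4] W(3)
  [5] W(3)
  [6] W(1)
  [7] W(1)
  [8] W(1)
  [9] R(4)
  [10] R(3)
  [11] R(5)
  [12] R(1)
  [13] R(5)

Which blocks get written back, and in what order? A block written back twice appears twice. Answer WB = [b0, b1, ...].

  0 | R B0 → L0 miss [-]
  1 | W B4 → L0 miss [D]
  2 | R B1 → L1 miss [-]
  3 | W B1 → L1 hit [D]
  4 | W B3 → L1 miss wb→B1 [D]
  5 | W B3 → L1 hit [D]
  6 | W B1 → L1 miss wb→B3 [D]
  7 | W B1 → L1 hit [D]
  8 | W B1 → L1 hit [D]
  9 | R B4 → L0 hit [D]
  10 | R B3 → L1 miss wb→B1 [-]
  11 | R B5 → L1 miss [-]
  12 | R B1 → L1 miss [-]
  13 | R B5 → L1 miss [-]

WB = [1, 3, 1]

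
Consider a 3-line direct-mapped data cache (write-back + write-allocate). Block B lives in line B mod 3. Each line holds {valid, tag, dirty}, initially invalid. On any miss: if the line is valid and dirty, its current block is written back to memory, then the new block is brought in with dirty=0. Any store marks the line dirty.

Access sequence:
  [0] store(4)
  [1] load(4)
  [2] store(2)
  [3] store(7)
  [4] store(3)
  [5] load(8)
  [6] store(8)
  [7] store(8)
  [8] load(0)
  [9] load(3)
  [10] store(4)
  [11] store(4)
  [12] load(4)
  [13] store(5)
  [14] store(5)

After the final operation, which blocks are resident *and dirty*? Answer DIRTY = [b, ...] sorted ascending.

DIRTY = [4, 5]

  0 | W B4 → L1 miss [D]
  1 | R B4 → L1 hit [D]
  2 | W B2 → L2 miss [D]
  3 | W B7 → L1 miss wb→B4 [D]
  4 | W B3 → L0 miss [D]
  5 | R B8 → L2 miss wb→B2 [-]
  6 | W B8 → L2 hit [D]
  7 | W B8 → L2 hit [D]
  8 | R B0 → L0 miss wb→B3 [-]
  9 | R B3 → L0 miss [-]
  10 | W B4 → L1 miss wb→B7 [D]
  11 | W B4 → L1 hit [D]
  12 | R B4 → L1 hit [D]
  13 | W B5 → L2 miss wb→B8 [D]
  14 | W B5 → L2 hit [D]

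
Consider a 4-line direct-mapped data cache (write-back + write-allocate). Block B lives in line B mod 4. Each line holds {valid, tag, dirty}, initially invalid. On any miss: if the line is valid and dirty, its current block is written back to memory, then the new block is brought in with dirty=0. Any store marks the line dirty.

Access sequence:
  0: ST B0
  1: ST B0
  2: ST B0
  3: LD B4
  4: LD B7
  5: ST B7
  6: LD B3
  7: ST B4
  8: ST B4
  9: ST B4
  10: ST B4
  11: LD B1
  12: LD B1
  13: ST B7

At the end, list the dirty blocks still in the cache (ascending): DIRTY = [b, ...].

0: W B0 -> L0 miss  d=D]
1: W B0 -> L0 hit  d=D]
2: W B0 -> L0 hit  d=D]
3: R B4 -> L0 miss wb->B0  d=-]
4: R B7 -> L3 miss  d=-]
5: W B7 -> L3 hit  d=D]
6: R B3 -> L3 miss wb->B7  d=-]
7: W B4 -> L0 hit  d=D]
8: W B4 -> L0 hit  d=D]
9: W B4 -> L0 hit  d=D]
10: W B4 -> L0 hit  d=D]
11: R B1 -> L1 miss  d=-]
12: R B1 -> L1 hit  d=-]
13: W B7 -> L3 miss  d=D]

DIRTY = [4, 7]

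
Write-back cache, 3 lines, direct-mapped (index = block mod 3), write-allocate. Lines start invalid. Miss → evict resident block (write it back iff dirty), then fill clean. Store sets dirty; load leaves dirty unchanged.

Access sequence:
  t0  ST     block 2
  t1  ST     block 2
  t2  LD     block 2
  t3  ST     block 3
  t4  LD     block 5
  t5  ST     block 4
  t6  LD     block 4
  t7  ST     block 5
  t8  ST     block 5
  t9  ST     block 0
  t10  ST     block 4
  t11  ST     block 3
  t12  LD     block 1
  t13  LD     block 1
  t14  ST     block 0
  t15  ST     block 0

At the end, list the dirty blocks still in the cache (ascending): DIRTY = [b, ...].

  0 | W B2 → L2 miss [D]
  1 | W B2 → L2 hit [D]
  2 | R B2 → L2 hit [D]
  3 | W B3 → L0 miss [D]
  4 | R B5 → L2 miss wb→B2 [-]
  5 | W B4 → L1 miss [D]
  6 | R B4 → L1 hit [D]
  7 | W B5 → L2 hit [D]
  8 | W B5 → L2 hit [D]
  9 | W B0 → L0 miss wb→B3 [D]
  10 | W B4 → L1 hit [D]
  11 | W B3 → L0 miss wb→B0 [D]
  12 | R B1 → L1 miss wb→B4 [-]
  13 | R B1 → L1 hit [-]
  14 | W B0 → L0 miss wb→B3 [D]
  15 | W B0 → L0 hit [D]

DIRTY = [0, 5]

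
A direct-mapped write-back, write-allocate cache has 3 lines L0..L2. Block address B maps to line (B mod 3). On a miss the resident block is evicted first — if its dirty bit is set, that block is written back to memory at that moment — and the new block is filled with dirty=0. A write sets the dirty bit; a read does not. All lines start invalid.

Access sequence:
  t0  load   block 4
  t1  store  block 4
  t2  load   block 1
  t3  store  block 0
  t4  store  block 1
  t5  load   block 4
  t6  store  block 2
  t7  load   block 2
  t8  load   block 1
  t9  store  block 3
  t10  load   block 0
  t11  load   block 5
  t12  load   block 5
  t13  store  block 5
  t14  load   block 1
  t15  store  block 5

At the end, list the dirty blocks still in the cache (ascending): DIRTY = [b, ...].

0: R B4 -> L1 miss  d=-]
1: W B4 -> L1 hit  d=D]
2: R B1 -> L1 miss wb->B4  d=-]
3: W B0 -> L0 miss  d=D]
4: W B1 -> L1 hit  d=D]
5: R B4 -> L1 miss wb->B1  d=-]
6: W B2 -> L2 miss  d=D]
7: R B2 -> L2 hit  d=D]
8: R B1 -> L1 miss  d=-]
9: W B3 -> L0 miss wb->B0  d=D]
10: R B0 -> L0 miss wb->B3  d=-]
11: R B5 -> L2 miss wb->B2  d=-]
12: R B5 -> L2 hit  d=-]
13: W B5 -> L2 hit  d=D]
14: R B1 -> L1 hit  d=-]
15: W B5 -> L2 hit  d=D]

DIRTY = [5]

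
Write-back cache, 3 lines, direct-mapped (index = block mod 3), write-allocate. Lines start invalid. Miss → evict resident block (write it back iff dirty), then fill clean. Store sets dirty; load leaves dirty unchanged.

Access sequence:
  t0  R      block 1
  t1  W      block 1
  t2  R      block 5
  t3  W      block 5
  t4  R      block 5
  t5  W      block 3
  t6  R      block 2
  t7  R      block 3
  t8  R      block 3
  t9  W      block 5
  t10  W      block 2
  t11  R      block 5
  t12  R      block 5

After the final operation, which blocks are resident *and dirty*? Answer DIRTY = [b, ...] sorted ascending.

  0 | R B1 → L1 miss [-]
  1 | W B1 → L1 hit [D]
  2 | R B5 → L2 miss [-]
  3 | W B5 → L2 hit [D]
  4 | R B5 → L2 hit [D]
  5 | W B3 → L0 miss [D]
  6 | R B2 → L2 miss wb→B5 [-]
  7 | R B3 → L0 hit [D]
  8 | R B3 → L0 hit [D]
  9 | W B5 → L2 miss [D]
  10 | W B2 → L2 miss wb→B5 [D]
  11 | R B5 → L2 miss wb→B2 [-]
  12 | R B5 → L2 hit [-]

DIRTY = [1, 3]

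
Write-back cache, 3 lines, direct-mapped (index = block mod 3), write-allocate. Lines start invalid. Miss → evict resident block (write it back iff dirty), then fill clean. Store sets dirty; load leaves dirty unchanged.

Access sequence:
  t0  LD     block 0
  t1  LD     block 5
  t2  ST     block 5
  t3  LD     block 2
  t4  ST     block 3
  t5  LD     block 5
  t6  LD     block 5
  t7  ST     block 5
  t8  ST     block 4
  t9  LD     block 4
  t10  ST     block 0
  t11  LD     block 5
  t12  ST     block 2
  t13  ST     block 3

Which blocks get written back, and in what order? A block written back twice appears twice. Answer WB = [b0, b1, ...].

0: R B0 → L0 miss [-]
1: R B5 → L2 miss [-]
2: W B5 → L2 hit [D]
3: R B2 → L2 miss wb→B5 [-]
4: W B3 → L0 miss [D]
5: R B5 → L2 miss [-]
6: R B5 → L2 hit [-]
7: W B5 → L2 hit [D]
8: W B4 → L1 miss [D]
9: R B4 → L1 hit [D]
10: W B0 → L0 miss wb→B3 [D]
11: R B5 → L2 hit [D]
12: W B2 → L2 miss wb→B5 [D]
13: W B3 → L0 miss wb→B0 [D]

WB = [5, 3, 5, 0]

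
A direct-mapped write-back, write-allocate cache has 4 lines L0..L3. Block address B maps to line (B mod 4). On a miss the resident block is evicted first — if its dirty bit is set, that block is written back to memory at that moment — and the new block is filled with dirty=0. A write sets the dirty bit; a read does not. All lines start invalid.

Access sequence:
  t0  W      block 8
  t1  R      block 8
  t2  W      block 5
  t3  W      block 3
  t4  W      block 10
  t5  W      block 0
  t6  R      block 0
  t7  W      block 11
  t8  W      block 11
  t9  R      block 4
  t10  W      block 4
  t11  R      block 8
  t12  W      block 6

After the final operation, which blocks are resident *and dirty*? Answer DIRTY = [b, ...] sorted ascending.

0: W B8 -> L0 miss  d=D]
1: R B8 -> L0 hit  d=D]
2: W B5 -> L1 miss  d=D]
3: W B3 -> L3 miss  d=D]
4: W B10 -> L2 miss  d=D]
5: W B0 -> L0 miss wb->B8  d=D]
6: R B0 -> L0 hit  d=D]
7: W B11 -> L3 miss wb->B3  d=D]
8: W B11 -> L3 hit  d=D]
9: R B4 -> L0 miss wb->B0  d=-]
10: W B4 -> L0 hit  d=D]
11: R B8 -> L0 miss wb->B4  d=-]
12: W B6 -> L2 miss wb->B10  d=D]

DIRTY = [5, 6, 11]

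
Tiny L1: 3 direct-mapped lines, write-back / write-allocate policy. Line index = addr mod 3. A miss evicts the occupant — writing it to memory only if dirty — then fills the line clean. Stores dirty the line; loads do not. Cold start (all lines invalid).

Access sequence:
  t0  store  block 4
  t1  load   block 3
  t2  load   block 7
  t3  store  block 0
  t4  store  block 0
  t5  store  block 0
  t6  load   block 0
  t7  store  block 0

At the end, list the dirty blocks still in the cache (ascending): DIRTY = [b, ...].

DIRTY = [0]

0: W B4 -> L1 miss  d=D]
1: R B3 -> L0 miss  d=-]
2: R B7 -> L1 miss wb->B4  d=-]
3: W B0 -> L0 miss  d=D]
4: W B0 -> L0 hit  d=D]
5: W B0 -> L0 hit  d=D]
6: R B0 -> L0 hit  d=D]
7: W B0 -> L0 hit  d=D]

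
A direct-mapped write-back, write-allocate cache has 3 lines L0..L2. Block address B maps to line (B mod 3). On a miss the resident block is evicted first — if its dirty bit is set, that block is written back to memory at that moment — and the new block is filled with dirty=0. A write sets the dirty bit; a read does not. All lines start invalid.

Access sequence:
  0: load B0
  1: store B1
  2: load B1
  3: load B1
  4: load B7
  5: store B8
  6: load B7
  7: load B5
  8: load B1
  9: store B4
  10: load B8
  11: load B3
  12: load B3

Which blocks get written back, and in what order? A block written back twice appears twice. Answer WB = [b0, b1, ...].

WB = [1, 8]

  0 | R B0 → L0 miss [-]
  1 | W B1 → L1 miss [D]
  2 | R B1 → L1 hit [D]
  3 | R B1 → L1 hit [D]
  4 | R B7 → L1 miss wb→B1 [-]
  5 | W B8 → L2 miss [D]
  6 | R B7 → L1 hit [-]
  7 | R B5 → L2 miss wb→B8 [-]
  8 | R B1 → L1 miss [-]
  9 | W B4 → L1 miss [D]
  10 | R B8 → L2 miss [-]
  11 | R B3 → L0 miss [-]
  12 | R B3 → L0 hit [-]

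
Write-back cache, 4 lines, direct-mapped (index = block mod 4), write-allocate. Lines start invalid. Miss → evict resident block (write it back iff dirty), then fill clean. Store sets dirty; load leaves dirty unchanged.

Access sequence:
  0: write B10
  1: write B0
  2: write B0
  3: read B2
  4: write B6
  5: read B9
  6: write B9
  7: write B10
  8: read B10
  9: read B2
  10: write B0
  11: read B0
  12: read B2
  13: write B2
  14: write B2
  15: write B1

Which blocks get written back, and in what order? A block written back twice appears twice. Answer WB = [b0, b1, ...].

  0 | W B10 → L2 miss [D]
  1 | W B0 → L0 miss [D]
  2 | W B0 → L0 hit [D]
  3 | R B2 → L2 miss wb→B10 [-]
  4 | W B6 → L2 miss [D]
  5 | R B9 → L1 miss [-]
  6 | W B9 → L1 hit [D]
  7 | W B10 → L2 miss wb→B6 [D]
  8 | R B10 → L2 hit [D]
  9 | R B2 → L2 miss wb→B10 [-]
  10 | W B0 → L0 hit [D]
  11 | R B0 → L0 hit [D]
  12 | R B2 → L2 hit [-]
  13 | W B2 → L2 hit [D]
  14 | W B2 → L2 hit [D]
  15 | W B1 → L1 miss wb→B9 [D]

WB = [10, 6, 10, 9]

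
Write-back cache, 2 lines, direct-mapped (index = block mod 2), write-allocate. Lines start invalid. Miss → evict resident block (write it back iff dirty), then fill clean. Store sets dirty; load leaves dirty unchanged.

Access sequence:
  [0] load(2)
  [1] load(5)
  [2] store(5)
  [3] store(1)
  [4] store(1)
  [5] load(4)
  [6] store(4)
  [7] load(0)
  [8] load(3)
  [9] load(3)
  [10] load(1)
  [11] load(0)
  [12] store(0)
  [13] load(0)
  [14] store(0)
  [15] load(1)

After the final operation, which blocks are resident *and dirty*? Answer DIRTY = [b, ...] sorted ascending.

DIRTY = [0]

0: R B2 -> L0 miss  d=-]
1: R B5 -> L1 miss  d=-]
2: W B5 -> L1 hit  d=D]
3: W B1 -> L1 miss wb->B5  d=D]
4: W B1 -> L1 hit  d=D]
5: R B4 -> L0 miss  d=-]
6: W B4 -> L0 hit  d=D]
7: R B0 -> L0 miss wb->B4  d=-]
8: R B3 -> L1 miss wb->B1  d=-]
9: R B3 -> L1 hit  d=-]
10: R B1 -> L1 miss  d=-]
11: R B0 -> L0 hit  d=-]
12: W B0 -> L0 hit  d=D]
13: R B0 -> L0 hit  d=D]
14: W B0 -> L0 hit  d=D]
15: R B1 -> L1 hit  d=-]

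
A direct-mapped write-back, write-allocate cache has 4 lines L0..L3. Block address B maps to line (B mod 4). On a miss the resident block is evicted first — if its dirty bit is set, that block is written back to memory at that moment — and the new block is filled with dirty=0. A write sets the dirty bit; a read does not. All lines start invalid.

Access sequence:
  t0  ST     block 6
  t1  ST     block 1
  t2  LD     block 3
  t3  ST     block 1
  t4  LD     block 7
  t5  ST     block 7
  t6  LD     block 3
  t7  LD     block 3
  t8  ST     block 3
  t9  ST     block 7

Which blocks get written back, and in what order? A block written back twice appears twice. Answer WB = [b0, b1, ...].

  0 | W B6 → L2 miss [D]
  1 | W B1 → L1 miss [D]
  2 | R B3 → L3 miss [-]
  3 | W B1 → L1 hit [D]
  4 | R B7 → L3 miss [-]
  5 | W B7 → L3 hit [D]
  6 | R B3 → L3 miss wb→B7 [-]
  7 | R B3 → L3 hit [-]
  8 | W B3 → L3 hit [D]
  9 | W B7 → L3 miss wb→B3 [D]

WB = [7, 3]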